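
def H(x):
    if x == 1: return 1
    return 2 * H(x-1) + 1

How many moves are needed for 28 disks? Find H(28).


H(28) = 2 * H(27) + 1
H(27) = 2 * H(26) + 1
H(26) = 2 * H(25) + 1
H(25) = 2 * H(24) + 1
H(24) = 2 * H(23) + 1
H(23) = 2 * H(22) + 1
H(22) = 2 * H(21) + 1
H(21) = 2 * H(20) + 1
H(20) = 2 * H(19) + 1
H(19) = 2 * H(18) + 1
H(18) = 2 * H(17) + 1
H(17) = 2 * H(16) + 1
H(16) = 2 * H(15) + 1
H(15) = 2 * H(14) + 1
H(14) = 2 * H(13) + 1
H(13) = 2 * H(12) + 1
H(12) = 2 * H(11) + 1
H(11) = 2 * H(10) + 1
H(10) = 2 * H(9) + 1
H(9) = 2 * H(8) + 1
H(8) = 2 * H(7) + 1
H(7) = 2 * H(6) + 1
H(6) = 2 * H(5) + 1
H(5) = 2 * H(4) + 1
H(4) = 2 * H(3) + 1
H(3) = 2 * H(2) + 1
H(2) = 2 * H(1) + 1
H(1) = 1  (base case)
H(2) = 2 * 1 + 1 = 3
H(3) = 2 * 3 + 1 = 7
H(4) = 2 * 7 + 1 = 15
H(5) = 2 * 15 + 1 = 31
H(6) = 2 * 31 + 1 = 63
H(7) = 2 * 63 + 1 = 127
H(8) = 2 * 127 + 1 = 255
H(9) = 2 * 255 + 1 = 511
H(10) = 2 * 511 + 1 = 1023
H(11) = 2 * 1023 + 1 = 2047
H(12) = 2 * 2047 + 1 = 4095
H(13) = 2 * 4095 + 1 = 8191
H(14) = 2 * 8191 + 1 = 16383
H(15) = 2 * 16383 + 1 = 32767
H(16) = 2 * 32767 + 1 = 65535
H(17) = 2 * 65535 + 1 = 131071
H(18) = 2 * 131071 + 1 = 262143
H(19) = 2 * 262143 + 1 = 524287
H(20) = 2 * 524287 + 1 = 1048575
H(21) = 2 * 1048575 + 1 = 2097151
H(22) = 2 * 2097151 + 1 = 4194303
H(23) = 2 * 4194303 + 1 = 8388607
H(24) = 2 * 8388607 + 1 = 16777215
H(25) = 2 * 16777215 + 1 = 33554431
H(26) = 2 * 33554431 + 1 = 67108863
H(27) = 2 * 67108863 + 1 = 134217727
H(28) = 2 * 134217727 + 1 = 268435455

268435455


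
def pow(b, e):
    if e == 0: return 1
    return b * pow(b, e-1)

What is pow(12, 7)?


pow(12, 7)
= 12 * pow(12, 6)
= 12 * 12 * pow(12, 5)
= 12 * 12 * 12 * pow(12, 4)
= 12 * 12 * 12 * 12 * pow(12, 3)
= 12 * 12 * 12 * 12 * 12 * pow(12, 2)
= 12 * 12 * 12 * 12 * 12 * 12 * pow(12, 1)
= 12 * 12 * 12 * 12 * 12 * 12 * 12 * pow(12, 0)
= 12 * 12 * 12 * 12 * 12 * 12 * 12 * 1
= 35831808

35831808


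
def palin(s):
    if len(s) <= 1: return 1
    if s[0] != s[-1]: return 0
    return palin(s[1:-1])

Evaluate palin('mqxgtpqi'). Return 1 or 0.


palin('mqxgtpqi'): s[0]='m' != s[-1]='i' -> return 0
Result: 0 (not a palindrome)

0


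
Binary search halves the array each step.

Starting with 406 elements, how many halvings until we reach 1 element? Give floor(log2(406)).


406 / 2 = 203
203 / 2 = 101
101 / 2 = 50
50 / 2 = 25
25 / 2 = 12
12 / 2 = 6
6 / 2 = 3
3 / 2 = 1
Reached 1 after 8 halvings

8


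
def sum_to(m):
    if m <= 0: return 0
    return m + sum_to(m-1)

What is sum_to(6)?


sum_to(6)
= 6 + 5 + 4 + 3 + 2 + 1 + sum_to(0)
= 6 + 5 + 4 + 3 + 2 + 1 + 0
= 21

21


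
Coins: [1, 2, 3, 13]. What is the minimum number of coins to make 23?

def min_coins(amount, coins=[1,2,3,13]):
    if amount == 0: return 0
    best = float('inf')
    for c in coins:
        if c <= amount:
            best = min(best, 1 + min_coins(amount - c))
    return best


Building up with DP:
min_coins(0) = 0
min_coins(1) = min(1+min_coins(0)=1+0=1) = 1
min_coins(2) = min(1+min_coins(1)=1+1=2, 1+min_coins(0)=1+0=1) = 1
min_coins(3) = min(1+min_coins(2)=1+1=2, 1+min_coins(1)=1+1=2, 1+min_coins(0)=1+0=1) = 1
min_coins(4) = min(1+min_coins(3)=1+1=2, 1+min_coins(2)=1+1=2, 1+min_coins(1)=1+1=2) = 2
min_coins(5) = min(1+min_coins(4)=1+2=3, 1+min_coins(3)=1+1=2, 1+min_coins(2)=1+1=2) = 2
min_coins(6) = min(1+min_coins(5)=1+2=3, 1+min_coins(4)=1+2=3, 1+min_coins(3)=1+1=2) = 2
min_coins(7) = min(1+min_coins(6)=1+2=3, 1+min_coins(5)=1+2=3, 1+min_coins(4)=1+2=3) = 3
min_coins(8) = min(1+min_coins(7)=1+3=4, 1+min_coins(6)=1+2=3, 1+min_coins(5)=1+2=3) = 3
min_coins(9) = min(1+min_coins(8)=1+3=4, 1+min_coins(7)=1+3=4, 1+min_coins(6)=1+2=3) = 3
min_coins(10) = min(1+min_coins(9)=1+3=4, 1+min_coins(8)=1+3=4, 1+min_coins(7)=1+3=4) = 4
min_coins(11) = min(1+min_coins(10)=1+4=5, 1+min_coins(9)=1+3=4, 1+min_coins(8)=1+3=4) = 4
min_coins(12) = min(1+min_coins(11)=1+4=5, 1+min_coins(10)=1+4=5, 1+min_coins(9)=1+3=4) = 4
min_coins(13) = min(1+min_coins(12)=1+4=5, 1+min_coins(11)=1+4=5, 1+min_coins(10)=1+4=5, 1+min_coins(0)=1+0=1) = 1
min_coins(14) = min(1+min_coins(13)=1+1=2, 1+min_coins(12)=1+4=5, 1+min_coins(11)=1+4=5, 1+min_coins(1)=1+1=2) = 2
min_coins(15) = min(1+min_coins(14)=1+2=3, 1+min_coins(13)=1+1=2, 1+min_coins(12)=1+4=5, 1+min_coins(2)=1+1=2) = 2
min_coins(16) = min(1+min_coins(15)=1+2=3, 1+min_coins(14)=1+2=3, 1+min_coins(13)=1+1=2, 1+min_coins(3)=1+1=2) = 2
min_coins(17) = min(1+min_coins(16)=1+2=3, 1+min_coins(15)=1+2=3, 1+min_coins(14)=1+2=3, 1+min_coins(4)=1+2=3) = 3
min_coins(18) = min(1+min_coins(17)=1+3=4, 1+min_coins(16)=1+2=3, 1+min_coins(15)=1+2=3, 1+min_coins(5)=1+2=3) = 3
min_coins(19) = min(1+min_coins(18)=1+3=4, 1+min_coins(17)=1+3=4, 1+min_coins(16)=1+2=3, 1+min_coins(6)=1+2=3) = 3
min_coins(20) = min(1+min_coins(19)=1+3=4, 1+min_coins(18)=1+3=4, 1+min_coins(17)=1+3=4, 1+min_coins(7)=1+3=4) = 4
min_coins(21) = min(1+min_coins(20)=1+4=5, 1+min_coins(19)=1+3=4, 1+min_coins(18)=1+3=4, 1+min_coins(8)=1+3=4) = 4
min_coins(22) = min(1+min_coins(21)=1+4=5, 1+min_coins(20)=1+4=5, 1+min_coins(19)=1+3=4, 1+min_coins(9)=1+3=4) = 4
min_coins(23) = min(1+min_coins(22)=1+4=5, 1+min_coins(21)=1+4=5, 1+min_coins(20)=1+4=5, 1+min_coins(10)=1+4=5) = 5

5


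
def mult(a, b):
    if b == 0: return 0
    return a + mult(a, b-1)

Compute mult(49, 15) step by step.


mult(49, 15) = 49 + mult(49, 14)
mult(49, 14) = 49 + mult(49, 13)
mult(49, 13) = 49 + mult(49, 12)
mult(49, 12) = 49 + mult(49, 11)
mult(49, 11) = 49 + mult(49, 10)
mult(49, 10) = 49 + mult(49, 9)
mult(49, 9) = 49 + mult(49, 8)
mult(49, 8) = 49 + mult(49, 7)
mult(49, 7) = 49 + mult(49, 6)
mult(49, 6) = 49 + mult(49, 5)
mult(49, 5) = 49 + mult(49, 4)
mult(49, 4) = 49 + mult(49, 3)
mult(49, 3) = 49 + mult(49, 2)
mult(49, 2) = 49 + mult(49, 1)
mult(49, 1) = 49 + mult(49, 0)
mult(49, 0) = 0  (base case)
Total: 49 + 49 + 49 + 49 + 49 + 49 + 49 + 49 + 49 + 49 + 49 + 49 + 49 + 49 + 49 + 0 = 735

735


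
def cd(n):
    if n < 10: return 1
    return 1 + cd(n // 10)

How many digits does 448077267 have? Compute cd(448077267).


cd(448077267) = 1 + cd(44807726)
cd(44807726) = 1 + cd(4480772)
cd(4480772) = 1 + cd(448077)
cd(448077) = 1 + cd(44807)
cd(44807) = 1 + cd(4480)
cd(4480) = 1 + cd(448)
cd(448) = 1 + cd(44)
cd(44) = 1 + cd(4)
cd(4) = 1  (base case: 4 < 10)
Unwinding: 1 + 1 + 1 + 1 + 1 + 1 + 1 + 1 + 1 = 9

9


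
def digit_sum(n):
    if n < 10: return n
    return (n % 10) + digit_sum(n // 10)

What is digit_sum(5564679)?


digit_sum(5564679) = 9 + digit_sum(556467)
digit_sum(556467) = 7 + digit_sum(55646)
digit_sum(55646) = 6 + digit_sum(5564)
digit_sum(5564) = 4 + digit_sum(556)
digit_sum(556) = 6 + digit_sum(55)
digit_sum(55) = 5 + digit_sum(5)
digit_sum(5) = 5  (base case)
Total: 9 + 7 + 6 + 4 + 6 + 5 + 5 = 42

42


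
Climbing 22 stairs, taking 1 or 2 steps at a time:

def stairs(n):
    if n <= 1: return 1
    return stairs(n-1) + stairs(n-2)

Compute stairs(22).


Building up from base cases:
stairs(0) = 1
stairs(1) = 1
stairs(2) = stairs(1) + stairs(0) = 1 + 1 = 2
stairs(3) = stairs(2) + stairs(1) = 2 + 1 = 3
stairs(4) = stairs(3) + stairs(2) = 3 + 2 = 5
stairs(5) = stairs(4) + stairs(3) = 5 + 3 = 8
stairs(6) = stairs(5) + stairs(4) = 8 + 5 = 13
stairs(7) = stairs(6) + stairs(5) = 13 + 8 = 21
stairs(8) = stairs(7) + stairs(6) = 21 + 13 = 34
stairs(9) = stairs(8) + stairs(7) = 34 + 21 = 55
stairs(10) = stairs(9) + stairs(8) = 55 + 34 = 89
stairs(11) = stairs(10) + stairs(9) = 89 + 55 = 144
stairs(12) = stairs(11) + stairs(10) = 144 + 89 = 233
stairs(13) = stairs(12) + stairs(11) = 233 + 144 = 377
stairs(14) = stairs(13) + stairs(12) = 377 + 233 = 610
stairs(15) = stairs(14) + stairs(13) = 610 + 377 = 987
stairs(16) = stairs(15) + stairs(14) = 987 + 610 = 1597
stairs(17) = stairs(16) + stairs(15) = 1597 + 987 = 2584
stairs(18) = stairs(17) + stairs(16) = 2584 + 1597 = 4181
stairs(19) = stairs(18) + stairs(17) = 4181 + 2584 = 6765
stairs(20) = stairs(19) + stairs(18) = 6765 + 4181 = 10946
stairs(21) = stairs(20) + stairs(19) = 10946 + 6765 = 17711
stairs(22) = stairs(21) + stairs(20) = 17711 + 10946 = 28657

28657


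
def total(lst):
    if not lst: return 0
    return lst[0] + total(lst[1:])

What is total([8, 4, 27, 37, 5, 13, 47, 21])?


total([8, 4, 27, 37, 5, 13, 47, 21]) = 8 + total([4, 27, 37, 5, 13, 47, 21])
total([4, 27, 37, 5, 13, 47, 21]) = 4 + total([27, 37, 5, 13, 47, 21])
total([27, 37, 5, 13, 47, 21]) = 27 + total([37, 5, 13, 47, 21])
total([37, 5, 13, 47, 21]) = 37 + total([5, 13, 47, 21])
total([5, 13, 47, 21]) = 5 + total([13, 47, 21])
total([13, 47, 21]) = 13 + total([47, 21])
total([47, 21]) = 47 + total([21])
total([21]) = 21 + total([])
total([]) = 0  (base case)
Total: 8 + 4 + 27 + 37 + 5 + 13 + 47 + 21 + 0 = 162

162


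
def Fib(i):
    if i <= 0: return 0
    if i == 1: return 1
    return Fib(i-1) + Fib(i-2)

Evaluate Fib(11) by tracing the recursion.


Computing Fib(11) bottom-up:
Fib(0) = 0
Fib(1) = 1
Fib(2) = Fib(1) + Fib(0) = 1 + 0 = 1
Fib(3) = Fib(2) + Fib(1) = 1 + 1 = 2
Fib(4) = Fib(3) + Fib(2) = 2 + 1 = 3
Fib(5) = Fib(4) + Fib(3) = 3 + 2 = 5
Fib(6) = Fib(5) + Fib(4) = 5 + 3 = 8
Fib(7) = Fib(6) + Fib(5) = 8 + 5 = 13
Fib(8) = Fib(7) + Fib(6) = 13 + 8 = 21
Fib(9) = Fib(8) + Fib(7) = 21 + 13 = 34
Fib(10) = Fib(9) + Fib(8) = 34 + 21 = 55
Fib(11) = Fib(10) + Fib(9) = 55 + 34 = 89

89


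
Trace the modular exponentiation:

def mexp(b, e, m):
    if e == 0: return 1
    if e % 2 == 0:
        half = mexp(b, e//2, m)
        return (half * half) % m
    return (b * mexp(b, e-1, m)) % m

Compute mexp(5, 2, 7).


mexp(5, 2, 7): e is even, compute mexp(5, 1, 7)
  mexp(5, 1, 7): e is odd, compute mexp(5, 0, 7)
    mexp(5, 0, 7) = 1
  (5 * 1) % 7 = 5
half=5, (5*5) % 7 = 4

4


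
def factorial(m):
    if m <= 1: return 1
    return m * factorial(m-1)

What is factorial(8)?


factorial(8)
= 8 * factorial(7)
= 8 * 7 * factorial(6)
= 8 * 7 * 6 * factorial(5)
= 8 * 7 * 6 * 5 * factorial(4)
= 8 * 7 * 6 * 5 * 4 * factorial(3)
= 8 * 7 * 6 * 5 * 4 * 3 * factorial(2)
= 8 * 7 * 6 * 5 * 4 * 3 * 2 * factorial(1)
= 8 * 7 * 6 * 5 * 4 * 3 * 2 * 1
= 40320

40320


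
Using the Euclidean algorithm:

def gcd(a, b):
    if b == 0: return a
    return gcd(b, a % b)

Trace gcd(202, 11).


gcd(202, 11) = gcd(11, 4)
gcd(11, 4) = gcd(4, 3)
gcd(4, 3) = gcd(3, 1)
gcd(3, 1) = gcd(1, 0)
gcd(1, 0) = 1  (base case)

1


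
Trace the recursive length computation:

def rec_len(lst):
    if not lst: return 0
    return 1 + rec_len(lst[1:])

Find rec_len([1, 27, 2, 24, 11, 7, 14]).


rec_len([1, 27, 2, 24, 11, 7, 14]) = 1 + rec_len([27, 2, 24, 11, 7, 14])
rec_len([27, 2, 24, 11, 7, 14]) = 1 + rec_len([2, 24, 11, 7, 14])
rec_len([2, 24, 11, 7, 14]) = 1 + rec_len([24, 11, 7, 14])
rec_len([24, 11, 7, 14]) = 1 + rec_len([11, 7, 14])
rec_len([11, 7, 14]) = 1 + rec_len([7, 14])
rec_len([7, 14]) = 1 + rec_len([14])
rec_len([14]) = 1 + rec_len([])
rec_len([]) = 0  (base case)
Unwinding: 1 + 1 + 1 + 1 + 1 + 1 + 1 + 0 = 7

7


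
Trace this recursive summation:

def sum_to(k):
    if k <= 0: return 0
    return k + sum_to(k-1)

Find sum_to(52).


sum_to(52)
= 52 + 51 + 50 + 49 + 48 + 47 + 46 + 45 + 44 + 43 + 42 + 41 + 40 + 39 + 38 + 37 + 36 + 35 + 34 + 33 + 32 + 31 + 30 + 29 + 28 + 27 + 26 + 25 + 24 + 23 + 22 + 21 + 20 + 19 + 18 + 17 + 16 + 15 + 14 + 13 + 12 + 11 + 10 + 9 + 8 + 7 + 6 + 5 + 4 + 3 + 2 + 1 + sum_to(0)
= 52 + 51 + 50 + 49 + 48 + 47 + 46 + 45 + 44 + 43 + 42 + 41 + 40 + 39 + 38 + 37 + 36 + 35 + 34 + 33 + 32 + 31 + 30 + 29 + 28 + 27 + 26 + 25 + 24 + 23 + 22 + 21 + 20 + 19 + 18 + 17 + 16 + 15 + 14 + 13 + 12 + 11 + 10 + 9 + 8 + 7 + 6 + 5 + 4 + 3 + 2 + 1 + 0
= 1378

1378


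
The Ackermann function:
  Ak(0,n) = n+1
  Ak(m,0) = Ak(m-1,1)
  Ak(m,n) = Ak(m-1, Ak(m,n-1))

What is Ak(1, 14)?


Ak(1, 14) = Ak(0, Ak(1, 13))
  Ak(1, 13) = Ak(0, Ak(1, 12))
    Ak(1, 12) = Ak(0, Ak(1, 11))
      Ak(1, 11) = Ak(0, Ak(1, 10))
        Ak(1, 10) = Ak(0, Ak(1, 9))
          Ak(1, 9) = Ak(0, Ak(1, 8))
          Ak(1, 8) = Ak(0, Ak(1, 7))
          Ak(1, 7) = Ak(0, Ak(1, 6))
          Ak(1, 6) = Ak(0, Ak(1, 5))
          Ak(1, 5) = Ak(0, Ak(1, 4))
          Ak(1, 4) = Ak(0, Ak(1, 3))
          Ak(1, 3) = Ak(0, Ak(1, 2))
          Ak(1, 2) = Ak(0, Ak(1, 1))
          Ak(1, 1) = Ak(0, Ak(1, 0))
          Ak(1, 0) = Ak(0, 1)
          Ak(0, 1) = 2
            = Ak(0, 2)
          Ak(0, 2) = 3
            = Ak(0, 3)
          Ak(0, 3) = 4
            = Ak(0, 4)
          Ak(0, 4) = 5
            = Ak(0, 5)
          Ak(0, 5) = 6
            = Ak(0, 6)
... (trace truncated)
Result: Ak(1, 14) = 16

16


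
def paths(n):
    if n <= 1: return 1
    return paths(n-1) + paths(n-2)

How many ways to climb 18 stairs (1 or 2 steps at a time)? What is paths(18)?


Building up from base cases:
paths(0) = 1
paths(1) = 1
paths(2) = paths(1) + paths(0) = 1 + 1 = 2
paths(3) = paths(2) + paths(1) = 2 + 1 = 3
paths(4) = paths(3) + paths(2) = 3 + 2 = 5
paths(5) = paths(4) + paths(3) = 5 + 3 = 8
paths(6) = paths(5) + paths(4) = 8 + 5 = 13
paths(7) = paths(6) + paths(5) = 13 + 8 = 21
paths(8) = paths(7) + paths(6) = 21 + 13 = 34
paths(9) = paths(8) + paths(7) = 34 + 21 = 55
paths(10) = paths(9) + paths(8) = 55 + 34 = 89
paths(11) = paths(10) + paths(9) = 89 + 55 = 144
paths(12) = paths(11) + paths(10) = 144 + 89 = 233
paths(13) = paths(12) + paths(11) = 233 + 144 = 377
paths(14) = paths(13) + paths(12) = 377 + 233 = 610
paths(15) = paths(14) + paths(13) = 610 + 377 = 987
paths(16) = paths(15) + paths(14) = 987 + 610 = 1597
paths(17) = paths(16) + paths(15) = 1597 + 987 = 2584
paths(18) = paths(17) + paths(16) = 2584 + 1597 = 4181

4181


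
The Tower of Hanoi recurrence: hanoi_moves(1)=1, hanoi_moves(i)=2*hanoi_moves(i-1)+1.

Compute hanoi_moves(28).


hanoi_moves(28) = 2 * hanoi_moves(27) + 1
hanoi_moves(27) = 2 * hanoi_moves(26) + 1
hanoi_moves(26) = 2 * hanoi_moves(25) + 1
hanoi_moves(25) = 2 * hanoi_moves(24) + 1
hanoi_moves(24) = 2 * hanoi_moves(23) + 1
hanoi_moves(23) = 2 * hanoi_moves(22) + 1
hanoi_moves(22) = 2 * hanoi_moves(21) + 1
hanoi_moves(21) = 2 * hanoi_moves(20) + 1
hanoi_moves(20) = 2 * hanoi_moves(19) + 1
hanoi_moves(19) = 2 * hanoi_moves(18) + 1
hanoi_moves(18) = 2 * hanoi_moves(17) + 1
hanoi_moves(17) = 2 * hanoi_moves(16) + 1
hanoi_moves(16) = 2 * hanoi_moves(15) + 1
hanoi_moves(15) = 2 * hanoi_moves(14) + 1
hanoi_moves(14) = 2 * hanoi_moves(13) + 1
hanoi_moves(13) = 2 * hanoi_moves(12) + 1
hanoi_moves(12) = 2 * hanoi_moves(11) + 1
hanoi_moves(11) = 2 * hanoi_moves(10) + 1
hanoi_moves(10) = 2 * hanoi_moves(9) + 1
hanoi_moves(9) = 2 * hanoi_moves(8) + 1
hanoi_moves(8) = 2 * hanoi_moves(7) + 1
hanoi_moves(7) = 2 * hanoi_moves(6) + 1
hanoi_moves(6) = 2 * hanoi_moves(5) + 1
hanoi_moves(5) = 2 * hanoi_moves(4) + 1
hanoi_moves(4) = 2 * hanoi_moves(3) + 1
hanoi_moves(3) = 2 * hanoi_moves(2) + 1
hanoi_moves(2) = 2 * hanoi_moves(1) + 1
hanoi_moves(1) = 1  (base case)
hanoi_moves(2) = 2 * 1 + 1 = 3
hanoi_moves(3) = 2 * 3 + 1 = 7
hanoi_moves(4) = 2 * 7 + 1 = 15
hanoi_moves(5) = 2 * 15 + 1 = 31
hanoi_moves(6) = 2 * 31 + 1 = 63
hanoi_moves(7) = 2 * 63 + 1 = 127
hanoi_moves(8) = 2 * 127 + 1 = 255
hanoi_moves(9) = 2 * 255 + 1 = 511
hanoi_moves(10) = 2 * 511 + 1 = 1023
hanoi_moves(11) = 2 * 1023 + 1 = 2047
hanoi_moves(12) = 2 * 2047 + 1 = 4095
hanoi_moves(13) = 2 * 4095 + 1 = 8191
hanoi_moves(14) = 2 * 8191 + 1 = 16383
hanoi_moves(15) = 2 * 16383 + 1 = 32767
hanoi_moves(16) = 2 * 32767 + 1 = 65535
hanoi_moves(17) = 2 * 65535 + 1 = 131071
hanoi_moves(18) = 2 * 131071 + 1 = 262143
hanoi_moves(19) = 2 * 262143 + 1 = 524287
hanoi_moves(20) = 2 * 524287 + 1 = 1048575
hanoi_moves(21) = 2 * 1048575 + 1 = 2097151
hanoi_moves(22) = 2 * 2097151 + 1 = 4194303
hanoi_moves(23) = 2 * 4194303 + 1 = 8388607
hanoi_moves(24) = 2 * 8388607 + 1 = 16777215
hanoi_moves(25) = 2 * 16777215 + 1 = 33554431
hanoi_moves(26) = 2 * 33554431 + 1 = 67108863
hanoi_moves(27) = 2 * 67108863 + 1 = 134217727
hanoi_moves(28) = 2 * 134217727 + 1 = 268435455

268435455


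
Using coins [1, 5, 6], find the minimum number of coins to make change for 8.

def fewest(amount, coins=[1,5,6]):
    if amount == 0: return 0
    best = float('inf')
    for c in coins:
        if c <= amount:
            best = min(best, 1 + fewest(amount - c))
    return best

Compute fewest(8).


Building up with DP:
fewest(0) = 0
fewest(1) = min(1+fewest(0)=1+0=1) = 1
fewest(2) = min(1+fewest(1)=1+1=2) = 2
fewest(3) = min(1+fewest(2)=1+2=3) = 3
fewest(4) = min(1+fewest(3)=1+3=4) = 4
fewest(5) = min(1+fewest(4)=1+4=5, 1+fewest(0)=1+0=1) = 1
fewest(6) = min(1+fewest(5)=1+1=2, 1+fewest(1)=1+1=2, 1+fewest(0)=1+0=1) = 1
fewest(7) = min(1+fewest(6)=1+1=2, 1+fewest(2)=1+2=3, 1+fewest(1)=1+1=2) = 2
fewest(8) = min(1+fewest(7)=1+2=3, 1+fewest(3)=1+3=4, 1+fewest(2)=1+2=3) = 3

3


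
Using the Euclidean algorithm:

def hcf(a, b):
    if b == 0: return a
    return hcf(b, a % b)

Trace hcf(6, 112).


hcf(6, 112) = hcf(112, 6)
hcf(112, 6) = hcf(6, 4)
hcf(6, 4) = hcf(4, 2)
hcf(4, 2) = hcf(2, 0)
hcf(2, 0) = 2  (base case)

2


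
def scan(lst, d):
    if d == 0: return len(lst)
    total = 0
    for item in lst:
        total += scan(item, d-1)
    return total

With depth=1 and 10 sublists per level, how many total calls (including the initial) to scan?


At depth 0 (root): 1 call
At depth 1: each of 1 parents calls scan on 10 children = 10 calls
Total: 1 + 10 = 11

11


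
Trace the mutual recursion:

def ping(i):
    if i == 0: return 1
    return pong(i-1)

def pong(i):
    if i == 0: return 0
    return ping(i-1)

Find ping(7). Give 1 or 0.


ping(7) = pong(6)
pong(6) = ping(5)
ping(5) = pong(4)
pong(4) = ping(3)
ping(3) = pong(2)
pong(2) = ping(1)
ping(1) = pong(0)
pong(0) = 0  (base case)
Result: 0

0


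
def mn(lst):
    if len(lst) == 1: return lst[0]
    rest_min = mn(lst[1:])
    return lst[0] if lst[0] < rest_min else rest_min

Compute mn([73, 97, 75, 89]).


mn([73, 97, 75, 89]): compare 73 with mn([97, 75, 89])
mn([97, 75, 89]): compare 97 with mn([75, 89])
mn([75, 89]): compare 75 with mn([89])
mn([89]) = 89  (base case)
Compare 75 with 89 -> 75
Compare 97 with 75 -> 75
Compare 73 with 75 -> 73

73


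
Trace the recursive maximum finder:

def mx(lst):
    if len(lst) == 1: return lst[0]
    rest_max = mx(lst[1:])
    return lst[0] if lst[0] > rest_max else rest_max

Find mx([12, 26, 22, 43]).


mx([12, 26, 22, 43]): compare 12 with mx([26, 22, 43])
mx([26, 22, 43]): compare 26 with mx([22, 43])
mx([22, 43]): compare 22 with mx([43])
mx([43]) = 43  (base case)
Compare 22 with 43 -> 43
Compare 26 with 43 -> 43
Compare 12 with 43 -> 43

43


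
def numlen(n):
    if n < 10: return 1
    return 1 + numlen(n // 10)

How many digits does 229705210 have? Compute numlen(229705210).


numlen(229705210) = 1 + numlen(22970521)
numlen(22970521) = 1 + numlen(2297052)
numlen(2297052) = 1 + numlen(229705)
numlen(229705) = 1 + numlen(22970)
numlen(22970) = 1 + numlen(2297)
numlen(2297) = 1 + numlen(229)
numlen(229) = 1 + numlen(22)
numlen(22) = 1 + numlen(2)
numlen(2) = 1  (base case: 2 < 10)
Unwinding: 1 + 1 + 1 + 1 + 1 + 1 + 1 + 1 + 1 = 9

9


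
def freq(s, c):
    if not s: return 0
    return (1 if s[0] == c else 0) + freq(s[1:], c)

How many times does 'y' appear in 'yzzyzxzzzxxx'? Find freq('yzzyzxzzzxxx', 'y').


s[0]='y' == 'y' -> 1
s[0]='z' != 'y' -> 0
s[0]='z' != 'y' -> 0
s[0]='y' == 'y' -> 1
s[0]='z' != 'y' -> 0
s[0]='x' != 'y' -> 0
s[0]='z' != 'y' -> 0
s[0]='z' != 'y' -> 0
s[0]='z' != 'y' -> 0
s[0]='x' != 'y' -> 0
s[0]='x' != 'y' -> 0
s[0]='x' != 'y' -> 0
Sum: 1 + 0 + 0 + 1 + 0 + 0 + 0 + 0 + 0 + 0 + 0 + 0 = 2

2


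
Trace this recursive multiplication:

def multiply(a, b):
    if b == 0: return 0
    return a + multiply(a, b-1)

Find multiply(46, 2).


multiply(46, 2) = 46 + multiply(46, 1)
multiply(46, 1) = 46 + multiply(46, 0)
multiply(46, 0) = 0  (base case)
Total: 46 + 46 + 0 = 92

92


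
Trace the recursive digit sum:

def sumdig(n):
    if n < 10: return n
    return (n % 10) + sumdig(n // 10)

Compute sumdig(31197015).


sumdig(31197015) = 5 + sumdig(3119701)
sumdig(3119701) = 1 + sumdig(311970)
sumdig(311970) = 0 + sumdig(31197)
sumdig(31197) = 7 + sumdig(3119)
sumdig(3119) = 9 + sumdig(311)
sumdig(311) = 1 + sumdig(31)
sumdig(31) = 1 + sumdig(3)
sumdig(3) = 3  (base case)
Total: 5 + 1 + 0 + 7 + 9 + 1 + 1 + 3 = 27

27


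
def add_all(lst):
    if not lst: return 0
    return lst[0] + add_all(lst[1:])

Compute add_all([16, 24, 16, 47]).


add_all([16, 24, 16, 47]) = 16 + add_all([24, 16, 47])
add_all([24, 16, 47]) = 24 + add_all([16, 47])
add_all([16, 47]) = 16 + add_all([47])
add_all([47]) = 47 + add_all([])
add_all([]) = 0  (base case)
Total: 16 + 24 + 16 + 47 + 0 = 103

103


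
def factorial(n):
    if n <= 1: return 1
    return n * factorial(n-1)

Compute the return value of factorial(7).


factorial(7)
= 7 * factorial(6)
= 7 * 6 * factorial(5)
= 7 * 6 * 5 * factorial(4)
= 7 * 6 * 5 * 4 * factorial(3)
= 7 * 6 * 5 * 4 * 3 * factorial(2)
= 7 * 6 * 5 * 4 * 3 * 2 * factorial(1)
= 7 * 6 * 5 * 4 * 3 * 2 * 1
= 5040

5040


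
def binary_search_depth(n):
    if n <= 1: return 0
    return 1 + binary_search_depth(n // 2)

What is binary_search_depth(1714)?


1714 / 2 = 857
857 / 2 = 428
428 / 2 = 214
214 / 2 = 107
107 / 2 = 53
53 / 2 = 26
26 / 2 = 13
13 / 2 = 6
6 / 2 = 3
3 / 2 = 1
Reached 1 after 10 halvings

10


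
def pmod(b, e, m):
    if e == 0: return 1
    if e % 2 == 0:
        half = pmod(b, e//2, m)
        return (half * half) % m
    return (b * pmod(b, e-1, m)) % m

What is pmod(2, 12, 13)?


pmod(2, 12, 13): e is even, compute pmod(2, 6, 13)
  pmod(2, 6, 13): e is even, compute pmod(2, 3, 13)
    pmod(2, 3, 13): e is odd, compute pmod(2, 2, 13)
      pmod(2, 2, 13): e is even, compute pmod(2, 1, 13)
        pmod(2, 1, 13): e is odd, compute pmod(2, 0, 13)
          pmod(2, 0, 13) = 1
        (2 * 1) % 13 = 2
      half=2, (2*2) % 13 = 4
    (2 * 4) % 13 = 8
  half=8, (8*8) % 13 = 12
half=12, (12*12) % 13 = 1

1


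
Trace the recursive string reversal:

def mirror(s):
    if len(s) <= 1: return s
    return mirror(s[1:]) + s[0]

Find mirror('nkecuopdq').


mirror('nkecuopdq') = mirror('kecuopdq') + 'n'
mirror('kecuopdq') = mirror('ecuopdq') + 'k'
mirror('ecuopdq') = mirror('cuopdq') + 'e'
mirror('cuopdq') = mirror('uopdq') + 'c'
mirror('uopdq') = mirror('opdq') + 'u'
mirror('opdq') = mirror('pdq') + 'o'
mirror('pdq') = mirror('dq') + 'p'
mirror('dq') = mirror('q') + 'd'
mirror('q') = 'q'  (base case)
Concatenating: 'q' + 'd' + 'p' + 'o' + 'u' + 'c' + 'e' + 'k' + 'n' = 'qdpoucekn'

qdpoucekn


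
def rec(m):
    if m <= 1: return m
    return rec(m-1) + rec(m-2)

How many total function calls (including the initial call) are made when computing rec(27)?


Let C(n) = total calls for rec(n)
C(0) = 1, C(1) = 1
C(2) = 1 + C(1) + C(0) = 1 + 1 + 1 = 3
C(3) = 1 + C(2) + C(1) = 1 + 3 + 1 = 5
C(4) = 1 + C(3) + C(2) = 1 + 5 + 3 = 9
C(5) = 1 + C(4) + C(3) = 1 + 9 + 5 = 15
C(6) = 1 + C(5) + C(4) = 1 + 15 + 9 = 25
C(7) = 1 + C(6) + C(5) = 1 + 25 + 15 = 41
C(8) = 1 + C(7) + C(6) = 1 + 41 + 25 = 67
C(9) = 1 + C(8) + C(7) = 1 + 67 + 41 = 109
C(10) = 1 + C(9) + C(8) = 1 + 109 + 67 = 177
C(11) = 1 + C(10) + C(9) = 1 + 177 + 109 = 287
C(12) = 1 + C(11) + C(10) = 1 + 287 + 177 = 465
C(13) = 1 + C(12) + C(11) = 1 + 465 + 287 = 753
C(14) = 1 + C(13) + C(12) = 1 + 753 + 465 = 1219
C(15) = 1 + C(14) + C(13) = 1 + 1219 + 753 = 1973
C(16) = 1 + C(15) + C(14) = 1 + 1973 + 1219 = 3193
C(17) = 1 + C(16) + C(15) = 1 + 3193 + 1973 = 5167
C(18) = 1 + C(17) + C(16) = 1 + 5167 + 3193 = 8361
C(19) = 1 + C(18) + C(17) = 1 + 8361 + 5167 = 13529
C(20) = 1 + C(19) + C(18) = 1 + 13529 + 8361 = 21891
C(21) = 1 + C(20) + C(19) = 1 + 21891 + 13529 = 35421
C(22) = 1 + C(21) + C(20) = 1 + 35421 + 21891 = 57313
C(23) = 1 + C(22) + C(21) = 1 + 57313 + 35421 = 92735
C(24) = 1 + C(23) + C(22) = 1 + 92735 + 57313 = 150049
C(25) = 1 + C(24) + C(23) = 1 + 150049 + 92735 = 242785
C(26) = 1 + C(25) + C(24) = 1 + 242785 + 150049 = 392835
C(27) = 1 + C(26) + C(25) = 1 + 392835 + 242785 = 635621

635621


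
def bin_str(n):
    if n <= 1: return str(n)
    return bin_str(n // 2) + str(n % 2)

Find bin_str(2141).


bin_str(2141) = bin_str(1070) + '1'
bin_str(1070) = bin_str(535) + '0'
bin_str(535) = bin_str(267) + '1'
bin_str(267) = bin_str(133) + '1'
bin_str(133) = bin_str(66) + '1'
bin_str(66) = bin_str(33) + '0'
bin_str(33) = bin_str(16) + '1'
bin_str(16) = bin_str(8) + '0'
bin_str(8) = bin_str(4) + '0'
bin_str(4) = bin_str(2) + '0'
bin_str(2) = bin_str(1) + '0'
bin_str(1) = '1'  (base case)
Concatenating: '1' + '0' + '0' + '0' + '0' + '1' + '0' + '1' + '1' + '1' + '0' + '1' = '100001011101'

100001011101


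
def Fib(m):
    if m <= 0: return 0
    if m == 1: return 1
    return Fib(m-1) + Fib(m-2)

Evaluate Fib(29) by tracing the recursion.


Computing Fib(29) bottom-up:
Fib(0) = 0
Fib(1) = 1
Fib(2) = Fib(1) + Fib(0) = 1 + 0 = 1
Fib(3) = Fib(2) + Fib(1) = 1 + 1 = 2
Fib(4) = Fib(3) + Fib(2) = 2 + 1 = 3
Fib(5) = Fib(4) + Fib(3) = 3 + 2 = 5
Fib(6) = Fib(5) + Fib(4) = 5 + 3 = 8
Fib(7) = Fib(6) + Fib(5) = 8 + 5 = 13
Fib(8) = Fib(7) + Fib(6) = 13 + 8 = 21
Fib(9) = Fib(8) + Fib(7) = 21 + 13 = 34
Fib(10) = Fib(9) + Fib(8) = 34 + 21 = 55
Fib(11) = Fib(10) + Fib(9) = 55 + 34 = 89
Fib(12) = Fib(11) + Fib(10) = 89 + 55 = 144
Fib(13) = Fib(12) + Fib(11) = 144 + 89 = 233
Fib(14) = Fib(13) + Fib(12) = 233 + 144 = 377
Fib(15) = Fib(14) + Fib(13) = 377 + 233 = 610
Fib(16) = Fib(15) + Fib(14) = 610 + 377 = 987
Fib(17) = Fib(16) + Fib(15) = 987 + 610 = 1597
Fib(18) = Fib(17) + Fib(16) = 1597 + 987 = 2584
Fib(19) = Fib(18) + Fib(17) = 2584 + 1597 = 4181
Fib(20) = Fib(19) + Fib(18) = 4181 + 2584 = 6765
Fib(21) = Fib(20) + Fib(19) = 6765 + 4181 = 10946
Fib(22) = Fib(21) + Fib(20) = 10946 + 6765 = 17711
Fib(23) = Fib(22) + Fib(21) = 17711 + 10946 = 28657
Fib(24) = Fib(23) + Fib(22) = 28657 + 17711 = 46368
Fib(25) = Fib(24) + Fib(23) = 46368 + 28657 = 75025
Fib(26) = Fib(25) + Fib(24) = 75025 + 46368 = 121393
Fib(27) = Fib(26) + Fib(25) = 121393 + 75025 = 196418
Fib(28) = Fib(27) + Fib(26) = 196418 + 121393 = 317811
Fib(29) = Fib(28) + Fib(27) = 317811 + 196418 = 514229

514229


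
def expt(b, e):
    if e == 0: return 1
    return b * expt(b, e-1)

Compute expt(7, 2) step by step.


expt(7, 2)
= 7 * expt(7, 1)
= 7 * 7 * expt(7, 0)
= 7 * 7 * 1
= 49

49


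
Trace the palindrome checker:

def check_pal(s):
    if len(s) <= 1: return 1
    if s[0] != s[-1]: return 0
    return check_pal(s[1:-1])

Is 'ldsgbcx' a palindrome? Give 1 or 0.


check_pal('ldsgbcx'): s[0]='l' != s[-1]='x' -> return 0
Result: 0 (not a palindrome)

0


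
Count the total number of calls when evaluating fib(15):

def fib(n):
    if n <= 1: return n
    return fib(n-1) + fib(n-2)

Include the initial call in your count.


Let C(n) = total calls for fib(n)
C(0) = 1, C(1) = 1
C(2) = 1 + C(1) + C(0) = 1 + 1 + 1 = 3
C(3) = 1 + C(2) + C(1) = 1 + 3 + 1 = 5
C(4) = 1 + C(3) + C(2) = 1 + 5 + 3 = 9
C(5) = 1 + C(4) + C(3) = 1 + 9 + 5 = 15
C(6) = 1 + C(5) + C(4) = 1 + 15 + 9 = 25
C(7) = 1 + C(6) + C(5) = 1 + 25 + 15 = 41
C(8) = 1 + C(7) + C(6) = 1 + 41 + 25 = 67
C(9) = 1 + C(8) + C(7) = 1 + 67 + 41 = 109
C(10) = 1 + C(9) + C(8) = 1 + 109 + 67 = 177
C(11) = 1 + C(10) + C(9) = 1 + 177 + 109 = 287
C(12) = 1 + C(11) + C(10) = 1 + 287 + 177 = 465
C(13) = 1 + C(12) + C(11) = 1 + 465 + 287 = 753
C(14) = 1 + C(13) + C(12) = 1 + 753 + 465 = 1219
C(15) = 1 + C(14) + C(13) = 1 + 1219 + 753 = 1973

1973


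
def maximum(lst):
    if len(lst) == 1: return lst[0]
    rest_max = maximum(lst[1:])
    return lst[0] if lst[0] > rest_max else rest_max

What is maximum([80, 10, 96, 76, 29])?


maximum([80, 10, 96, 76, 29]): compare 80 with maximum([10, 96, 76, 29])
maximum([10, 96, 76, 29]): compare 10 with maximum([96, 76, 29])
maximum([96, 76, 29]): compare 96 with maximum([76, 29])
maximum([76, 29]): compare 76 with maximum([29])
maximum([29]) = 29  (base case)
Compare 76 with 29 -> 76
Compare 96 with 76 -> 96
Compare 10 with 96 -> 96
Compare 80 with 96 -> 96

96


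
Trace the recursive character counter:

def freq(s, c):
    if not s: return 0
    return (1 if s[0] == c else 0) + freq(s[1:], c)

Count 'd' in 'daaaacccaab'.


s[0]='d' == 'd' -> 1
s[0]='a' != 'd' -> 0
s[0]='a' != 'd' -> 0
s[0]='a' != 'd' -> 0
s[0]='a' != 'd' -> 0
s[0]='c' != 'd' -> 0
s[0]='c' != 'd' -> 0
s[0]='c' != 'd' -> 0
s[0]='a' != 'd' -> 0
s[0]='a' != 'd' -> 0
s[0]='b' != 'd' -> 0
Sum: 1 + 0 + 0 + 0 + 0 + 0 + 0 + 0 + 0 + 0 + 0 = 1

1


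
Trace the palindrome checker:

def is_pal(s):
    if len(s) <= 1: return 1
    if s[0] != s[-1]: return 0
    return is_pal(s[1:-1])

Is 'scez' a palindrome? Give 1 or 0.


is_pal('scez'): s[0]='s' != s[-1]='z' -> return 0
Result: 0 (not a palindrome)

0


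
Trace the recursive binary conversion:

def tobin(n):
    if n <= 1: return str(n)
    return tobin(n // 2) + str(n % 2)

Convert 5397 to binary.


tobin(5397) = tobin(2698) + '1'
tobin(2698) = tobin(1349) + '0'
tobin(1349) = tobin(674) + '1'
tobin(674) = tobin(337) + '0'
tobin(337) = tobin(168) + '1'
tobin(168) = tobin(84) + '0'
tobin(84) = tobin(42) + '0'
tobin(42) = tobin(21) + '0'
tobin(21) = tobin(10) + '1'
tobin(10) = tobin(5) + '0'
tobin(5) = tobin(2) + '1'
tobin(2) = tobin(1) + '0'
tobin(1) = '1'  (base case)
Concatenating: '1' + '0' + '1' + '0' + '1' + '0' + '0' + '0' + '1' + '0' + '1' + '0' + '1' = '1010100010101'

1010100010101


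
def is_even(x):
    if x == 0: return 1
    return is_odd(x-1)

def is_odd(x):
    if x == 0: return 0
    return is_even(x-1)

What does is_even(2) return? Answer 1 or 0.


is_even(2) = is_odd(1)
is_odd(1) = is_even(0)
is_even(0) = 1  (base case)
Result: 1

1


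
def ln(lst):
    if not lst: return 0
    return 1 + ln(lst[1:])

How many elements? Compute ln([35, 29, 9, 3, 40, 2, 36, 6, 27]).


ln([35, 29, 9, 3, 40, 2, 36, 6, 27]) = 1 + ln([29, 9, 3, 40, 2, 36, 6, 27])
ln([29, 9, 3, 40, 2, 36, 6, 27]) = 1 + ln([9, 3, 40, 2, 36, 6, 27])
ln([9, 3, 40, 2, 36, 6, 27]) = 1 + ln([3, 40, 2, 36, 6, 27])
ln([3, 40, 2, 36, 6, 27]) = 1 + ln([40, 2, 36, 6, 27])
ln([40, 2, 36, 6, 27]) = 1 + ln([2, 36, 6, 27])
ln([2, 36, 6, 27]) = 1 + ln([36, 6, 27])
ln([36, 6, 27]) = 1 + ln([6, 27])
ln([6, 27]) = 1 + ln([27])
ln([27]) = 1 + ln([])
ln([]) = 0  (base case)
Unwinding: 1 + 1 + 1 + 1 + 1 + 1 + 1 + 1 + 1 + 0 = 9

9


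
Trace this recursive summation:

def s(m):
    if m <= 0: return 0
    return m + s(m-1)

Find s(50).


s(50)
= 50 + 49 + 48 + 47 + 46 + 45 + 44 + 43 + 42 + 41 + 40 + 39 + 38 + 37 + 36 + 35 + 34 + 33 + 32 + 31 + 30 + 29 + 28 + 27 + 26 + 25 + 24 + 23 + 22 + 21 + 20 + 19 + 18 + 17 + 16 + 15 + 14 + 13 + 12 + 11 + 10 + 9 + 8 + 7 + 6 + 5 + 4 + 3 + 2 + 1 + s(0)
= 50 + 49 + 48 + 47 + 46 + 45 + 44 + 43 + 42 + 41 + 40 + 39 + 38 + 37 + 36 + 35 + 34 + 33 + 32 + 31 + 30 + 29 + 28 + 27 + 26 + 25 + 24 + 23 + 22 + 21 + 20 + 19 + 18 + 17 + 16 + 15 + 14 + 13 + 12 + 11 + 10 + 9 + 8 + 7 + 6 + 5 + 4 + 3 + 2 + 1 + 0
= 1275

1275


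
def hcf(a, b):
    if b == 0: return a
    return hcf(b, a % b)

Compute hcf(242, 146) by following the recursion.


hcf(242, 146) = hcf(146, 96)
hcf(146, 96) = hcf(96, 50)
hcf(96, 50) = hcf(50, 46)
hcf(50, 46) = hcf(46, 4)
hcf(46, 4) = hcf(4, 2)
hcf(4, 2) = hcf(2, 0)
hcf(2, 0) = 2  (base case)

2


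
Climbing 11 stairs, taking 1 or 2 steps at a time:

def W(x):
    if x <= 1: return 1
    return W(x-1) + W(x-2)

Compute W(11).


Building up from base cases:
W(0) = 1
W(1) = 1
W(2) = W(1) + W(0) = 1 + 1 = 2
W(3) = W(2) + W(1) = 2 + 1 = 3
W(4) = W(3) + W(2) = 3 + 2 = 5
W(5) = W(4) + W(3) = 5 + 3 = 8
W(6) = W(5) + W(4) = 8 + 5 = 13
W(7) = W(6) + W(5) = 13 + 8 = 21
W(8) = W(7) + W(6) = 21 + 13 = 34
W(9) = W(8) + W(7) = 34 + 21 = 55
W(10) = W(9) + W(8) = 55 + 34 = 89
W(11) = W(10) + W(9) = 89 + 55 = 144

144


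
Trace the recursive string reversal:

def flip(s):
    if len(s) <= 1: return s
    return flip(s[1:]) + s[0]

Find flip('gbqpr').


flip('gbqpr') = flip('bqpr') + 'g'
flip('bqpr') = flip('qpr') + 'b'
flip('qpr') = flip('pr') + 'q'
flip('pr') = flip('r') + 'p'
flip('r') = 'r'  (base case)
Concatenating: 'r' + 'p' + 'q' + 'b' + 'g' = 'rpqbg'

rpqbg


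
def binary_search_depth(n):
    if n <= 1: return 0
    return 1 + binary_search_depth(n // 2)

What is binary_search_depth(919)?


919 / 2 = 459
459 / 2 = 229
229 / 2 = 114
114 / 2 = 57
57 / 2 = 28
28 / 2 = 14
14 / 2 = 7
7 / 2 = 3
3 / 2 = 1
Reached 1 after 9 halvings

9


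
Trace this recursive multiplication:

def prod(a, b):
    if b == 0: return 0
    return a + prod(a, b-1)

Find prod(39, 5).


prod(39, 5) = 39 + prod(39, 4)
prod(39, 4) = 39 + prod(39, 3)
prod(39, 3) = 39 + prod(39, 2)
prod(39, 2) = 39 + prod(39, 1)
prod(39, 1) = 39 + prod(39, 0)
prod(39, 0) = 0  (base case)
Total: 39 + 39 + 39 + 39 + 39 + 0 = 195

195


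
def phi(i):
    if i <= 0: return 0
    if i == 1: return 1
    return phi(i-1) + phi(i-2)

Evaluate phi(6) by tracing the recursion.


Computing phi(6) bottom-up:
phi(0) = 0
phi(1) = 1
phi(2) = phi(1) + phi(0) = 1 + 0 = 1
phi(3) = phi(2) + phi(1) = 1 + 1 = 2
phi(4) = phi(3) + phi(2) = 2 + 1 = 3
phi(5) = phi(4) + phi(3) = 3 + 2 = 5
phi(6) = phi(5) + phi(4) = 5 + 3 = 8

8


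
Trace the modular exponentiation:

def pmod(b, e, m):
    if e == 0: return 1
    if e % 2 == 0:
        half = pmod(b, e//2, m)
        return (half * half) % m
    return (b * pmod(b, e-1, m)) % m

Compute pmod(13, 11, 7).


pmod(13, 11, 7): e is odd, compute pmod(13, 10, 7)
  pmod(13, 10, 7): e is even, compute pmod(13, 5, 7)
    pmod(13, 5, 7): e is odd, compute pmod(13, 4, 7)
      pmod(13, 4, 7): e is even, compute pmod(13, 2, 7)
        pmod(13, 2, 7): e is even, compute pmod(13, 1, 7)
          pmod(13, 1, 7): e is odd, compute pmod(13, 0, 7)
          pmod(13, 0, 7) = 1
          (13 * 1) % 7 = 6
        half=6, (6*6) % 7 = 1
      half=1, (1*1) % 7 = 1
    (13 * 1) % 7 = 6
  half=6, (6*6) % 7 = 1
(13 * 1) % 7 = 6

6


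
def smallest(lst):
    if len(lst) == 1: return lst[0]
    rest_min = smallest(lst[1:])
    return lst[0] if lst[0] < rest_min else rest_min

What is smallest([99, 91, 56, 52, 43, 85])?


smallest([99, 91, 56, 52, 43, 85]): compare 99 with smallest([91, 56, 52, 43, 85])
smallest([91, 56, 52, 43, 85]): compare 91 with smallest([56, 52, 43, 85])
smallest([56, 52, 43, 85]): compare 56 with smallest([52, 43, 85])
smallest([52, 43, 85]): compare 52 with smallest([43, 85])
smallest([43, 85]): compare 43 with smallest([85])
smallest([85]) = 85  (base case)
Compare 43 with 85 -> 43
Compare 52 with 43 -> 43
Compare 56 with 43 -> 43
Compare 91 with 43 -> 43
Compare 99 with 43 -> 43

43


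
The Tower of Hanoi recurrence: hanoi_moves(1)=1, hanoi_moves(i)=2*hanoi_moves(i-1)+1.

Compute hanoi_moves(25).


hanoi_moves(25) = 2 * hanoi_moves(24) + 1
hanoi_moves(24) = 2 * hanoi_moves(23) + 1
hanoi_moves(23) = 2 * hanoi_moves(22) + 1
hanoi_moves(22) = 2 * hanoi_moves(21) + 1
hanoi_moves(21) = 2 * hanoi_moves(20) + 1
hanoi_moves(20) = 2 * hanoi_moves(19) + 1
hanoi_moves(19) = 2 * hanoi_moves(18) + 1
hanoi_moves(18) = 2 * hanoi_moves(17) + 1
hanoi_moves(17) = 2 * hanoi_moves(16) + 1
hanoi_moves(16) = 2 * hanoi_moves(15) + 1
hanoi_moves(15) = 2 * hanoi_moves(14) + 1
hanoi_moves(14) = 2 * hanoi_moves(13) + 1
hanoi_moves(13) = 2 * hanoi_moves(12) + 1
hanoi_moves(12) = 2 * hanoi_moves(11) + 1
hanoi_moves(11) = 2 * hanoi_moves(10) + 1
hanoi_moves(10) = 2 * hanoi_moves(9) + 1
hanoi_moves(9) = 2 * hanoi_moves(8) + 1
hanoi_moves(8) = 2 * hanoi_moves(7) + 1
hanoi_moves(7) = 2 * hanoi_moves(6) + 1
hanoi_moves(6) = 2 * hanoi_moves(5) + 1
hanoi_moves(5) = 2 * hanoi_moves(4) + 1
hanoi_moves(4) = 2 * hanoi_moves(3) + 1
hanoi_moves(3) = 2 * hanoi_moves(2) + 1
hanoi_moves(2) = 2 * hanoi_moves(1) + 1
hanoi_moves(1) = 1  (base case)
hanoi_moves(2) = 2 * 1 + 1 = 3
hanoi_moves(3) = 2 * 3 + 1 = 7
hanoi_moves(4) = 2 * 7 + 1 = 15
hanoi_moves(5) = 2 * 15 + 1 = 31
hanoi_moves(6) = 2 * 31 + 1 = 63
hanoi_moves(7) = 2 * 63 + 1 = 127
hanoi_moves(8) = 2 * 127 + 1 = 255
hanoi_moves(9) = 2 * 255 + 1 = 511
hanoi_moves(10) = 2 * 511 + 1 = 1023
hanoi_moves(11) = 2 * 1023 + 1 = 2047
hanoi_moves(12) = 2 * 2047 + 1 = 4095
hanoi_moves(13) = 2 * 4095 + 1 = 8191
hanoi_moves(14) = 2 * 8191 + 1 = 16383
hanoi_moves(15) = 2 * 16383 + 1 = 32767
hanoi_moves(16) = 2 * 32767 + 1 = 65535
hanoi_moves(17) = 2 * 65535 + 1 = 131071
hanoi_moves(18) = 2 * 131071 + 1 = 262143
hanoi_moves(19) = 2 * 262143 + 1 = 524287
hanoi_moves(20) = 2 * 524287 + 1 = 1048575
hanoi_moves(21) = 2 * 1048575 + 1 = 2097151
hanoi_moves(22) = 2 * 2097151 + 1 = 4194303
hanoi_moves(23) = 2 * 4194303 + 1 = 8388607
hanoi_moves(24) = 2 * 8388607 + 1 = 16777215
hanoi_moves(25) = 2 * 16777215 + 1 = 33554431

33554431


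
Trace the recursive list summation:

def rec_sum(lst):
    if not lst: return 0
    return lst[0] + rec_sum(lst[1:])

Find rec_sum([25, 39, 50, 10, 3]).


rec_sum([25, 39, 50, 10, 3]) = 25 + rec_sum([39, 50, 10, 3])
rec_sum([39, 50, 10, 3]) = 39 + rec_sum([50, 10, 3])
rec_sum([50, 10, 3]) = 50 + rec_sum([10, 3])
rec_sum([10, 3]) = 10 + rec_sum([3])
rec_sum([3]) = 3 + rec_sum([])
rec_sum([]) = 0  (base case)
Total: 25 + 39 + 50 + 10 + 3 + 0 = 127

127


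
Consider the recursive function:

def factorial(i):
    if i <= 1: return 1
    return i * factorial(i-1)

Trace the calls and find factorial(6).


factorial(6)
= 6 * factorial(5)
= 6 * 5 * factorial(4)
= 6 * 5 * 4 * factorial(3)
= 6 * 5 * 4 * 3 * factorial(2)
= 6 * 5 * 4 * 3 * 2 * factorial(1)
= 6 * 5 * 4 * 3 * 2 * 1
= 720

720


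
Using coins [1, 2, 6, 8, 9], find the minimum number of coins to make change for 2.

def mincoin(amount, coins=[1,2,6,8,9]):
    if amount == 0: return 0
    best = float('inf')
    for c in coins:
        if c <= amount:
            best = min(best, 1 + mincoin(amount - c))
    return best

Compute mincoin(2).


Building up with DP:
mincoin(0) = 0
mincoin(1) = min(1+mincoin(0)=1+0=1) = 1
mincoin(2) = min(1+mincoin(1)=1+1=2, 1+mincoin(0)=1+0=1) = 1

1


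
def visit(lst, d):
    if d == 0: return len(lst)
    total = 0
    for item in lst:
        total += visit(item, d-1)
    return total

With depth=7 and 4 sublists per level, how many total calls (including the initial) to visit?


At depth 0 (root): 1 call
At depth 1: each of 1 parents calls visit on 4 children = 4 calls
At depth 2: each of 4 parents calls visit on 4 children = 16 calls
At depth 3: each of 16 parents calls visit on 4 children = 64 calls
At depth 4: each of 64 parents calls visit on 4 children = 256 calls
At depth 5: each of 256 parents calls visit on 4 children = 1024 calls
At depth 6: each of 1024 parents calls visit on 4 children = 4096 calls
At depth 7: each of 4096 parents calls visit on 4 children = 16384 calls
Total: 1 + 4 + 16 + 64 + 256 + 1024 + 4096 + 16384 = 21845

21845


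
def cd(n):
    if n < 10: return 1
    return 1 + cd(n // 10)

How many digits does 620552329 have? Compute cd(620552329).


cd(620552329) = 1 + cd(62055232)
cd(62055232) = 1 + cd(6205523)
cd(6205523) = 1 + cd(620552)
cd(620552) = 1 + cd(62055)
cd(62055) = 1 + cd(6205)
cd(6205) = 1 + cd(620)
cd(620) = 1 + cd(62)
cd(62) = 1 + cd(6)
cd(6) = 1  (base case: 6 < 10)
Unwinding: 1 + 1 + 1 + 1 + 1 + 1 + 1 + 1 + 1 = 9

9


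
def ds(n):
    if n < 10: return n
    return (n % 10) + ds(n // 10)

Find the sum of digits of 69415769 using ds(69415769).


ds(69415769) = 9 + ds(6941576)
ds(6941576) = 6 + ds(694157)
ds(694157) = 7 + ds(69415)
ds(69415) = 5 + ds(6941)
ds(6941) = 1 + ds(694)
ds(694) = 4 + ds(69)
ds(69) = 9 + ds(6)
ds(6) = 6  (base case)
Total: 9 + 6 + 7 + 5 + 1 + 4 + 9 + 6 = 47

47


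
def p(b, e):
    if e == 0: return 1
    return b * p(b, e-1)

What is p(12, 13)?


p(12, 13)
= 12 * p(12, 12)
= 12 * 12 * p(12, 11)
= 12 * 12 * 12 * p(12, 10)
= 12 * 12 * 12 * 12 * p(12, 9)
= 12 * 12 * 12 * 12 * 12 * p(12, 8)
= 12 * 12 * 12 * 12 * 12 * 12 * p(12, 7)
= 12 * 12 * 12 * 12 * 12 * 12 * 12 * p(12, 6)
= 12 * 12 * 12 * 12 * 12 * 12 * 12 * 12 * p(12, 5)
= 12 * 12 * 12 * 12 * 12 * 12 * 12 * 12 * 12 * p(12, 4)
= 12 * 12 * 12 * 12 * 12 * 12 * 12 * 12 * 12 * 12 * p(12, 3)
= 12 * 12 * 12 * 12 * 12 * 12 * 12 * 12 * 12 * 12 * 12 * p(12, 2)
= 12 * 12 * 12 * 12 * 12 * 12 * 12 * 12 * 12 * 12 * 12 * 12 * p(12, 1)
= 12 * 12 * 12 * 12 * 12 * 12 * 12 * 12 * 12 * 12 * 12 * 12 * 12 * p(12, 0)
= 12 * 12 * 12 * 12 * 12 * 12 * 12 * 12 * 12 * 12 * 12 * 12 * 12 * 1
= 106993205379072

106993205379072
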